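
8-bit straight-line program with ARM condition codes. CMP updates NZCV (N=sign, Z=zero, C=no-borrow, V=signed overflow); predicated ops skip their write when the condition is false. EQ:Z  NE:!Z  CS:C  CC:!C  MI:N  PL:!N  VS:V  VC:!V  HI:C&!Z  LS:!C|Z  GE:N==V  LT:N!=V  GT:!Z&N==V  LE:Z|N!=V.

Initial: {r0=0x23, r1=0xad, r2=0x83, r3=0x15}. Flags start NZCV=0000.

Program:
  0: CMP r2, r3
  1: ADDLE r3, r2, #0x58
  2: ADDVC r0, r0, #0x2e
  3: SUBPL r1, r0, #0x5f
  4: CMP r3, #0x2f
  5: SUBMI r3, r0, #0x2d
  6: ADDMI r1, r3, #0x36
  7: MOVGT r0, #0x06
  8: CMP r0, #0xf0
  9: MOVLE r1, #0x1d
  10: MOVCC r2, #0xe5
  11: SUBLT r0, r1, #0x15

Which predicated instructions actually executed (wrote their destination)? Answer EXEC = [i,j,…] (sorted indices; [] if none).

0: ✓ CMP  NZCV=0011
1: ✓ ADDLE  r3←0xdb
2: · ADDVC
3: ✓ SUBPL  r1←0xc4
4: ✓ CMP  NZCV=1010
5: ✓ SUBMI  r3←0xf6
6: ✓ ADDMI  r1←0x2c
7: · MOVGT
8: ✓ CMP  NZCV=0000
9: · MOVLE
10: ✓ MOVCC  r2←0xe5
11: · SUBLT

EXEC = [1,3,5,6,10]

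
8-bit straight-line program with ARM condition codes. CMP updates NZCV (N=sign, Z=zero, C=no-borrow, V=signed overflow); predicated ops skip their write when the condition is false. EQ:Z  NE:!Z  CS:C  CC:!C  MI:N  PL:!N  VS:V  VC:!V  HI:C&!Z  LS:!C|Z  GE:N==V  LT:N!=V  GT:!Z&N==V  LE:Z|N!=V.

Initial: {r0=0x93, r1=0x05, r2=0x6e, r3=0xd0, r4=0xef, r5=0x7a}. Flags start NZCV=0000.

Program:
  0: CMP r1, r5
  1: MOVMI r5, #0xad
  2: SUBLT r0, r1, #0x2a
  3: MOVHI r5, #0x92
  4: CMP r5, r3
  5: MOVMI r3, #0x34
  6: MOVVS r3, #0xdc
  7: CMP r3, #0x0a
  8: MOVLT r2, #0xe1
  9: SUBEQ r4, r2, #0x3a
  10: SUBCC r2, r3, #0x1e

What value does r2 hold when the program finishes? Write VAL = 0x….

[0] flags=1000 → (cmp)
[1] flags=1000 MI?T → r5=0xad
[2] flags=1000 LT?T → r0=0xdb
[3] flags=1000 HI?F → skip
[4] flags=1000 → (cmp)
[5] flags=1000 MI?T → r3=0x34
[6] flags=1000 VS?F → skip
[7] flags=0010 → (cmp)
[8] flags=0010 LT?F → skip
[9] flags=0010 EQ?F → skip
[10] flags=0010 CC?F → skip

VAL = 0x6e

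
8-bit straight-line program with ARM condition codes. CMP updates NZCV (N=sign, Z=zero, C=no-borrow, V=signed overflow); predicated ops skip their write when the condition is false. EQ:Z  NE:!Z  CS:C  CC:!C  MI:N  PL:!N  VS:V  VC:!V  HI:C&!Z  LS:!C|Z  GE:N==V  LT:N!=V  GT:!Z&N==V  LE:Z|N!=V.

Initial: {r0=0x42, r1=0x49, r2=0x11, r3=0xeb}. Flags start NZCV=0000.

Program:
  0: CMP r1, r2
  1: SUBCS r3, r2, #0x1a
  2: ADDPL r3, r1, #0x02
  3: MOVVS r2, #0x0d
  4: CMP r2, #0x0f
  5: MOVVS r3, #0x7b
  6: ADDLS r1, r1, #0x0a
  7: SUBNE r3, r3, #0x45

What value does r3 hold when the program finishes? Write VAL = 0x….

[0] flags=0010 → (cmp)
[1] flags=0010 CS?T → r3=0xf7
[2] flags=0010 PL?T → r3=0x4b
[3] flags=0010 VS?F → skip
[4] flags=0010 → (cmp)
[5] flags=0010 VS?F → skip
[6] flags=0010 LS?F → skip
[7] flags=0010 NE?T → r3=0x06

VAL = 0x06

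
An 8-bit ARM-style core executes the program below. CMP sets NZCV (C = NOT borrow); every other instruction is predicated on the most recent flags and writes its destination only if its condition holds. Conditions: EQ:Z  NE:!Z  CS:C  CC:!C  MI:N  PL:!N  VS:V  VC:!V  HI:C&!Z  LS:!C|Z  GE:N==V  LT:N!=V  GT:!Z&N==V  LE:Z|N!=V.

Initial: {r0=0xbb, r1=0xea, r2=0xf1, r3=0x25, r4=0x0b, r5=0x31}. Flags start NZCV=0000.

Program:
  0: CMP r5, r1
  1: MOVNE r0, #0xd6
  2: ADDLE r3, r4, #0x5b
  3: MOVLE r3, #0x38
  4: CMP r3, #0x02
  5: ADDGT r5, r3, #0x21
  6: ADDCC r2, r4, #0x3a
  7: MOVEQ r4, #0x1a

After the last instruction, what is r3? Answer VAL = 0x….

VAL = 0x25

[0] flags=0000 → (cmp)
[1] flags=0000 NE?T → r0=0xd6
[2] flags=0000 LE?F → skip
[3] flags=0000 LE?F → skip
[4] flags=0010 → (cmp)
[5] flags=0010 GT?T → r5=0x46
[6] flags=0010 CC?F → skip
[7] flags=0010 EQ?F → skip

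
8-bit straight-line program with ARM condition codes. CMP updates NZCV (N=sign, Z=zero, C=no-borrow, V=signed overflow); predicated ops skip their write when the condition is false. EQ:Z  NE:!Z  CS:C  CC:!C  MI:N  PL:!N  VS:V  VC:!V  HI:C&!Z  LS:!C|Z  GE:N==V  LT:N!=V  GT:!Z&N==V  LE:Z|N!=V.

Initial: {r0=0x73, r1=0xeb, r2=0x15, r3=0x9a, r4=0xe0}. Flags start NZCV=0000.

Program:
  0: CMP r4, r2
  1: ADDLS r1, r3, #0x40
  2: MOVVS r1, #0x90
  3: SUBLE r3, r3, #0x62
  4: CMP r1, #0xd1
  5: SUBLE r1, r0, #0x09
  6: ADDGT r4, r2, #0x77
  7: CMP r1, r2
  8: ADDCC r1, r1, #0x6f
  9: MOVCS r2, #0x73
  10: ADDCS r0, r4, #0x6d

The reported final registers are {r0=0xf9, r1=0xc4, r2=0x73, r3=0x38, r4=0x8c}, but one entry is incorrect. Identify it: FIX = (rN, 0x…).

FIX = (r1, 0xeb)

[0] flags=1010 → (cmp)
[1] flags=1010 LS?F → skip
[2] flags=1010 VS?F → skip
[3] flags=1010 LE?T → r3=0x38
[4] flags=0010 → (cmp)
[5] flags=0010 LE?F → skip
[6] flags=0010 GT?T → r4=0x8c
[7] flags=1010 → (cmp)
[8] flags=1010 CC?F → skip
[9] flags=1010 CS?T → r2=0x73
[10] flags=1010 CS?T → r0=0xf9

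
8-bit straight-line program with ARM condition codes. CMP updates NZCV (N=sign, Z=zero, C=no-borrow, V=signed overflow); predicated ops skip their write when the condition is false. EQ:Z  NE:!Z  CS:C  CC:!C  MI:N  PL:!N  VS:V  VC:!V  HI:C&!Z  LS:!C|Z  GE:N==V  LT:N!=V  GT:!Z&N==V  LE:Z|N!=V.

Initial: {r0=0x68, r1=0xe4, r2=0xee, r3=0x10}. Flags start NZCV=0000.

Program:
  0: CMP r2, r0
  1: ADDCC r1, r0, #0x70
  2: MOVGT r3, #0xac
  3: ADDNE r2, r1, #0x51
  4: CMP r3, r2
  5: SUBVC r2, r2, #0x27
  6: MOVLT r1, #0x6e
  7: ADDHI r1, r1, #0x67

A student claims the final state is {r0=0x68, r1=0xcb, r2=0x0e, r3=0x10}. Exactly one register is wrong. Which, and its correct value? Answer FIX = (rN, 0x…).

FIX = (r1, 0x6e)

0: ✓ CMP  NZCV=1010
1: · ADDCC
2: · MOVGT
3: ✓ ADDNE  r2←0x35
4: ✓ CMP  NZCV=1000
5: ✓ SUBVC  r2←0x0e
6: ✓ MOVLT  r1←0x6e
7: · ADDHI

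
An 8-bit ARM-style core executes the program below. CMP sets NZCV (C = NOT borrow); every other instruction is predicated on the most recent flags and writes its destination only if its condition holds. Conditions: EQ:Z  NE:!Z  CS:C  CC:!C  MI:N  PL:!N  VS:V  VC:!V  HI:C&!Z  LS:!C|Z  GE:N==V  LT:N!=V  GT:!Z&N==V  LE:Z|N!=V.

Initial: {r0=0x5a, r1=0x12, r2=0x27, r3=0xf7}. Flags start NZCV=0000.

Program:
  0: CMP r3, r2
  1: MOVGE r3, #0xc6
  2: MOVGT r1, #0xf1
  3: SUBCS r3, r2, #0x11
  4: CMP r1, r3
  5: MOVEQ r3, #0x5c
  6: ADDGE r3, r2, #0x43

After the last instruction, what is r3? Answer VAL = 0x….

0: ✓ CMP  NZCV=1010
1: · MOVGE
2: · MOVGT
3: ✓ SUBCS  r3←0x16
4: ✓ CMP  NZCV=1000
5: · MOVEQ
6: · ADDGE

VAL = 0x16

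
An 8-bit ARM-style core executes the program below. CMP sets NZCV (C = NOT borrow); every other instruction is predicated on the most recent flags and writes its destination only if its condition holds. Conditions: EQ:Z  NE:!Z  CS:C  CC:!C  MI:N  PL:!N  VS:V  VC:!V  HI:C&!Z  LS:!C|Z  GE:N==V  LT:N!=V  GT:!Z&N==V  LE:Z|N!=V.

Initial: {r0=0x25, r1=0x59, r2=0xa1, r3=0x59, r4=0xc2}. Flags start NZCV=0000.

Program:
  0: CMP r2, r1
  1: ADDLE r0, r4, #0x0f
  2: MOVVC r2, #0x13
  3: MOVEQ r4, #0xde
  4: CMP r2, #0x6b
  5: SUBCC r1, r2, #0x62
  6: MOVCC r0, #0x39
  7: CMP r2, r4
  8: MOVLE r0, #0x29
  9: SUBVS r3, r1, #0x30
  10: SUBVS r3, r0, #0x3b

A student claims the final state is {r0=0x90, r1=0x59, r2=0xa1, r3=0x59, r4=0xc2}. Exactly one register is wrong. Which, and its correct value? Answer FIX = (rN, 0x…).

FIX = (r0, 0x29)

[0] flags=0011 → (cmp)
[1] flags=0011 LE?T → r0=0xd1
[2] flags=0011 VC?F → skip
[3] flags=0011 EQ?F → skip
[4] flags=0011 → (cmp)
[5] flags=0011 CC?F → skip
[6] flags=0011 CC?F → skip
[7] flags=1000 → (cmp)
[8] flags=1000 LE?T → r0=0x29
[9] flags=1000 VS?F → skip
[10] flags=1000 VS?F → skip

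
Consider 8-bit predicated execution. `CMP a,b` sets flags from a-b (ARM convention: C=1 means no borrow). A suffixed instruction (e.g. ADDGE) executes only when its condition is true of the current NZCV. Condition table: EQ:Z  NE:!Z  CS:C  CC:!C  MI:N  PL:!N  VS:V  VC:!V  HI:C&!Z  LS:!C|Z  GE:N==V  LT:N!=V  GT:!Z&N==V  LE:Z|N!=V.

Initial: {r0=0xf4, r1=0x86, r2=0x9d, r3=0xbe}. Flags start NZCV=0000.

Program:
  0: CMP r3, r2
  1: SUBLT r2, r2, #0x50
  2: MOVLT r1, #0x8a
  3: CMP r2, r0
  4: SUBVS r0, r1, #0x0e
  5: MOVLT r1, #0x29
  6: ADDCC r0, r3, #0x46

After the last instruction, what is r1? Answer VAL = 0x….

VAL = 0x29

[0] flags=0010 → (cmp)
[1] flags=0010 LT?F → skip
[2] flags=0010 LT?F → skip
[3] flags=1000 → (cmp)
[4] flags=1000 VS?F → skip
[5] flags=1000 LT?T → r1=0x29
[6] flags=1000 CC?T → r0=0x04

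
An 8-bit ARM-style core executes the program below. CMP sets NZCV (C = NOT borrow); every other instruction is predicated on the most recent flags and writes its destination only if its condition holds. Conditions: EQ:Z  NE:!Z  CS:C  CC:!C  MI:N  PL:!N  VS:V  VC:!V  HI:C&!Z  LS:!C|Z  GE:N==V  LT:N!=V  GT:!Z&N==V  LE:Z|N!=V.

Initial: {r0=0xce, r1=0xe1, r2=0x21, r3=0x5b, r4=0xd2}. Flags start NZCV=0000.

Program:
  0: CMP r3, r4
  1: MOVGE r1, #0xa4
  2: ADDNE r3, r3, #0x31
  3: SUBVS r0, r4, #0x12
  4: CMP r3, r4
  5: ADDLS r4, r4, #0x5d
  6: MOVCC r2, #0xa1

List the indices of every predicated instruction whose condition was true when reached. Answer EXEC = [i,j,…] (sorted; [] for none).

[0] flags=1001 → (cmp)
[1] flags=1001 GE?T → r1=0xa4
[2] flags=1001 NE?T → r3=0x8c
[3] flags=1001 VS?T → r0=0xc0
[4] flags=1000 → (cmp)
[5] flags=1000 LS?T → r4=0x2f
[6] flags=1000 CC?T → r2=0xa1

EXEC = [1,2,3,5,6]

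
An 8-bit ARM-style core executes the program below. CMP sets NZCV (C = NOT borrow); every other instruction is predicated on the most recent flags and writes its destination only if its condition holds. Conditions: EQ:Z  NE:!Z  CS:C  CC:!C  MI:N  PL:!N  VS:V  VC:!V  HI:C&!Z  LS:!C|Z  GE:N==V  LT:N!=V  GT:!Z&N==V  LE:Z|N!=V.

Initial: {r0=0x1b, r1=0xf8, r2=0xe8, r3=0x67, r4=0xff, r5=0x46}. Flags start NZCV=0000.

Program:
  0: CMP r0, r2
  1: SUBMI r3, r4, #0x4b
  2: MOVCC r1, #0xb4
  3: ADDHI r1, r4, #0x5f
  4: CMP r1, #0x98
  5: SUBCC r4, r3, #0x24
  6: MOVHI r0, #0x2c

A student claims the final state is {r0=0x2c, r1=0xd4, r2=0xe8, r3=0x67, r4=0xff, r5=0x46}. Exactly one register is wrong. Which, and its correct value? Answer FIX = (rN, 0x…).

[0] flags=0000 → (cmp)
[1] flags=0000 MI?F → skip
[2] flags=0000 CC?T → r1=0xb4
[3] flags=0000 HI?F → skip
[4] flags=0010 → (cmp)
[5] flags=0010 CC?F → skip
[6] flags=0010 HI?T → r0=0x2c

FIX = (r1, 0xb4)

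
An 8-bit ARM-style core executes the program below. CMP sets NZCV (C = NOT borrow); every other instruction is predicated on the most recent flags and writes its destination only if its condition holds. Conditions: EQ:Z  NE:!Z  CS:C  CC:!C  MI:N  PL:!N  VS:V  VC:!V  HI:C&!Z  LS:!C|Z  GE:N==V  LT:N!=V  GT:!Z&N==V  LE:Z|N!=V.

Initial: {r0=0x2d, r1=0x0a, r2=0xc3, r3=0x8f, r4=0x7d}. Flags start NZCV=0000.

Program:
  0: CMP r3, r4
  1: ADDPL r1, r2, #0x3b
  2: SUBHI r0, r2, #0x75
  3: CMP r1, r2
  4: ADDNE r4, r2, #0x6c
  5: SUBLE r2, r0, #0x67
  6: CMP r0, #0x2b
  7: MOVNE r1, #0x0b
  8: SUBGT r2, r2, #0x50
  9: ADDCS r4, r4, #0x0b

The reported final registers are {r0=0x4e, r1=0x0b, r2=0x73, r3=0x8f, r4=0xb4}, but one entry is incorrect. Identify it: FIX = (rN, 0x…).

0: ✓ CMP  NZCV=0011
1: ✓ ADDPL  r1←0xfe
2: ✓ SUBHI  r0←0x4e
3: ✓ CMP  NZCV=0010
4: ✓ ADDNE  r4←0x2f
5: · SUBLE
6: ✓ CMP  NZCV=0010
7: ✓ MOVNE  r1←0x0b
8: ✓ SUBGT  r2←0x73
9: ✓ ADDCS  r4←0x3a

FIX = (r4, 0x3a)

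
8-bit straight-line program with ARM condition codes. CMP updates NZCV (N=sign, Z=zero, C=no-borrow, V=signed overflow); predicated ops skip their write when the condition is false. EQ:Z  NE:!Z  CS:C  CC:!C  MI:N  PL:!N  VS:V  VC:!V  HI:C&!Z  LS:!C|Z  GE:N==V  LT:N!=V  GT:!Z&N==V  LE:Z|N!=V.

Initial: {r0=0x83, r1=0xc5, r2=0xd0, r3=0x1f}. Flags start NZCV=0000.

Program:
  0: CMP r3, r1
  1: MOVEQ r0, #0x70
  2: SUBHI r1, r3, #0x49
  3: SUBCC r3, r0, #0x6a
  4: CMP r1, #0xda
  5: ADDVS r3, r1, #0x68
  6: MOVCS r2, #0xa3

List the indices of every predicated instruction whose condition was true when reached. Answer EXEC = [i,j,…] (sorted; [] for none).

[0] flags=0000 → (cmp)
[1] flags=0000 EQ?F → skip
[2] flags=0000 HI?F → skip
[3] flags=0000 CC?T → r3=0x19
[4] flags=1000 → (cmp)
[5] flags=1000 VS?F → skip
[6] flags=1000 CS?F → skip

EXEC = [3]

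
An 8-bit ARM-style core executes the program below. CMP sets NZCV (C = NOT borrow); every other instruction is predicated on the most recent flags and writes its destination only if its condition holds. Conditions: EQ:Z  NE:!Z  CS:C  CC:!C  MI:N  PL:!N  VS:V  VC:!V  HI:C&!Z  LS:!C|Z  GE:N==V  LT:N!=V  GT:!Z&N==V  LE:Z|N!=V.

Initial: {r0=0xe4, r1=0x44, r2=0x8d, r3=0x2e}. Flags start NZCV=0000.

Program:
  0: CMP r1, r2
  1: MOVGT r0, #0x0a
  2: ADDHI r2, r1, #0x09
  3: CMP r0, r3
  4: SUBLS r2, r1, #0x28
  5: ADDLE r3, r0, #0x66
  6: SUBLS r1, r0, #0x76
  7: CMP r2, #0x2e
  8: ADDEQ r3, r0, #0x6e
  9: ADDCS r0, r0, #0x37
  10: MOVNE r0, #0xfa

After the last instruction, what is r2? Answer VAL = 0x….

0: ✓ CMP  NZCV=1001
1: ✓ MOVGT  r0←0x0a
2: · ADDHI
3: ✓ CMP  NZCV=1000
4: ✓ SUBLS  r2←0x1c
5: ✓ ADDLE  r3←0x70
6: ✓ SUBLS  r1←0x94
7: ✓ CMP  NZCV=1000
8: · ADDEQ
9: · ADDCS
10: ✓ MOVNE  r0←0xfa

VAL = 0x1c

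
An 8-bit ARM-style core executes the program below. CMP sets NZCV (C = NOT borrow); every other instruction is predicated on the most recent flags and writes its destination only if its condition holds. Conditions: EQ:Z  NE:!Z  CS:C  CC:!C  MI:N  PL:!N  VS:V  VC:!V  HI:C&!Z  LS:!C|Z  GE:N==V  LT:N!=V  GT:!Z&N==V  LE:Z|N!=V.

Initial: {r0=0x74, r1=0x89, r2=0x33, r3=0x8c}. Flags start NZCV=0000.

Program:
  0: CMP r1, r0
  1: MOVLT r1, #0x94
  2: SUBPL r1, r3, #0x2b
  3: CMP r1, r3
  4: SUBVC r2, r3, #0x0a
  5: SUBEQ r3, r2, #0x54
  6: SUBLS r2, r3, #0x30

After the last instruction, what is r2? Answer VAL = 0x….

VAL = 0x5c

0: ✓ CMP  NZCV=0011
1: ✓ MOVLT  r1←0x94
2: ✓ SUBPL  r1←0x61
3: ✓ CMP  NZCV=1001
4: · SUBVC
5: · SUBEQ
6: ✓ SUBLS  r2←0x5c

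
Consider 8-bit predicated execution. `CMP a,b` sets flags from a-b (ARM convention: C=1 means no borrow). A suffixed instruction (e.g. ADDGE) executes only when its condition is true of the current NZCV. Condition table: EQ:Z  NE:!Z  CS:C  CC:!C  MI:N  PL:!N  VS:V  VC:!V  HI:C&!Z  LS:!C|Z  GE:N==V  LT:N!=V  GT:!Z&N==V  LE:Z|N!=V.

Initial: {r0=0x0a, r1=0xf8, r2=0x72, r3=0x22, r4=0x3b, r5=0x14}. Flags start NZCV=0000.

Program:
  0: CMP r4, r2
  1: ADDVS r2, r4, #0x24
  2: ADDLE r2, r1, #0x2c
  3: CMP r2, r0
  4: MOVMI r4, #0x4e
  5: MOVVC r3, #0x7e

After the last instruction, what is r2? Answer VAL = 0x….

[0] flags=1000 → (cmp)
[1] flags=1000 VS?F → skip
[2] flags=1000 LE?T → r2=0x24
[3] flags=0010 → (cmp)
[4] flags=0010 MI?F → skip
[5] flags=0010 VC?T → r3=0x7e

VAL = 0x24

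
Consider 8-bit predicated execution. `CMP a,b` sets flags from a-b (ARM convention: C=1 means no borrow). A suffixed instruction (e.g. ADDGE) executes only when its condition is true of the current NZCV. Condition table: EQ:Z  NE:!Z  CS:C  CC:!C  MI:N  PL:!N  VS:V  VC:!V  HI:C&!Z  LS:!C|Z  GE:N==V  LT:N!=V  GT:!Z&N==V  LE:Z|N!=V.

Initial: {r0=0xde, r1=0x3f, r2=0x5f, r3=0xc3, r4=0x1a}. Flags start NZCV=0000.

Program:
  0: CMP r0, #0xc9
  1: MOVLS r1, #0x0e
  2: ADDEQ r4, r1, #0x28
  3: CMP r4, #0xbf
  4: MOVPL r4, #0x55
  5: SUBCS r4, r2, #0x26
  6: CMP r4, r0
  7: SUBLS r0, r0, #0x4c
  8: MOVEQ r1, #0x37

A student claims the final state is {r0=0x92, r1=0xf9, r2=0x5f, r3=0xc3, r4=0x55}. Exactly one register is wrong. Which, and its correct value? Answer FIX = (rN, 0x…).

0: ✓ CMP  NZCV=0010
1: · MOVLS
2: · ADDEQ
3: ✓ CMP  NZCV=0000
4: ✓ MOVPL  r4←0x55
5: · SUBCS
6: ✓ CMP  NZCV=0000
7: ✓ SUBLS  r0←0x92
8: · MOVEQ

FIX = (r1, 0x3f)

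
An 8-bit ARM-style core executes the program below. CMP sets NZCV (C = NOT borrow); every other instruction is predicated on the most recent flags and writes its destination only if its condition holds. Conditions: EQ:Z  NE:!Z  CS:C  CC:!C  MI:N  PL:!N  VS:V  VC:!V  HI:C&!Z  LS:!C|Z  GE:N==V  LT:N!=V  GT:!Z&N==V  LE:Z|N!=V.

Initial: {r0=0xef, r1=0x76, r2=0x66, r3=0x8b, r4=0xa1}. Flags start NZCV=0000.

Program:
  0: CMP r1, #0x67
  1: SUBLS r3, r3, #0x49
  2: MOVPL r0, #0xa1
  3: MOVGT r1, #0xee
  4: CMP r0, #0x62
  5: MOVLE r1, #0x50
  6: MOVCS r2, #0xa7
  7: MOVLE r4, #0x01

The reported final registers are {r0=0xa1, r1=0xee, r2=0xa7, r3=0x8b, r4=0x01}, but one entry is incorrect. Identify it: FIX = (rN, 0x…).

FIX = (r1, 0x50)

0: ✓ CMP  NZCV=0010
1: · SUBLS
2: ✓ MOVPL  r0←0xa1
3: ✓ MOVGT  r1←0xee
4: ✓ CMP  NZCV=0011
5: ✓ MOVLE  r1←0x50
6: ✓ MOVCS  r2←0xa7
7: ✓ MOVLE  r4←0x01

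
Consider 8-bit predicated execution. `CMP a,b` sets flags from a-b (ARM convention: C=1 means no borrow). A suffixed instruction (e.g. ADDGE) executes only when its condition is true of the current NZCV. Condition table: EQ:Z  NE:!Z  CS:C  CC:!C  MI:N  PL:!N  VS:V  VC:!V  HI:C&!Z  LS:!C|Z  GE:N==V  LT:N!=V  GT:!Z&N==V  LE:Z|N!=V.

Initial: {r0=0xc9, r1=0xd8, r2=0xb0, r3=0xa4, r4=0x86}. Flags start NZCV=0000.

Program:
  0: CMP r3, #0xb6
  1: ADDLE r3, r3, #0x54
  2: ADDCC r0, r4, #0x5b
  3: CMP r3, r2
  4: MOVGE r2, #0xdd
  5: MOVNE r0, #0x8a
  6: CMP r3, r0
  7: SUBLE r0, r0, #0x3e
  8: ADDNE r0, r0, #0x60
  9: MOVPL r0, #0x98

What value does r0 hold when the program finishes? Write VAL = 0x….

VAL = 0x98

[0] flags=1000 → (cmp)
[1] flags=1000 LE?T → r3=0xf8
[2] flags=1000 CC?T → r0=0xe1
[3] flags=0010 → (cmp)
[4] flags=0010 GE?T → r2=0xdd
[5] flags=0010 NE?T → r0=0x8a
[6] flags=0010 → (cmp)
[7] flags=0010 LE?F → skip
[8] flags=0010 NE?T → r0=0xea
[9] flags=0010 PL?T → r0=0x98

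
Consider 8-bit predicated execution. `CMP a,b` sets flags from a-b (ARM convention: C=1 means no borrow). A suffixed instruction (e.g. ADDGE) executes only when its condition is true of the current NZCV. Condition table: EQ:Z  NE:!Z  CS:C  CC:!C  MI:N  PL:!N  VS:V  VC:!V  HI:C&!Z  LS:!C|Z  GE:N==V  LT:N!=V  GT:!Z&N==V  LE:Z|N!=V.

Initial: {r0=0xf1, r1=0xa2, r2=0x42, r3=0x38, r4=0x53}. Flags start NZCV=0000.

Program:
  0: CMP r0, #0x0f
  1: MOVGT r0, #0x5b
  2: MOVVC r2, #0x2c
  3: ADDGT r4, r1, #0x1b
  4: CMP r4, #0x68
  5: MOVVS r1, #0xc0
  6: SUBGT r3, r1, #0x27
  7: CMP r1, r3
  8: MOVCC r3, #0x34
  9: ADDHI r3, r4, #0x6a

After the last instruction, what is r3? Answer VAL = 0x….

VAL = 0xbd

0: ✓ CMP  NZCV=1010
1: · MOVGT
2: ✓ MOVVC  r2←0x2c
3: · ADDGT
4: ✓ CMP  NZCV=1000
5: · MOVVS
6: · SUBGT
7: ✓ CMP  NZCV=0011
8: · MOVCC
9: ✓ ADDHI  r3←0xbd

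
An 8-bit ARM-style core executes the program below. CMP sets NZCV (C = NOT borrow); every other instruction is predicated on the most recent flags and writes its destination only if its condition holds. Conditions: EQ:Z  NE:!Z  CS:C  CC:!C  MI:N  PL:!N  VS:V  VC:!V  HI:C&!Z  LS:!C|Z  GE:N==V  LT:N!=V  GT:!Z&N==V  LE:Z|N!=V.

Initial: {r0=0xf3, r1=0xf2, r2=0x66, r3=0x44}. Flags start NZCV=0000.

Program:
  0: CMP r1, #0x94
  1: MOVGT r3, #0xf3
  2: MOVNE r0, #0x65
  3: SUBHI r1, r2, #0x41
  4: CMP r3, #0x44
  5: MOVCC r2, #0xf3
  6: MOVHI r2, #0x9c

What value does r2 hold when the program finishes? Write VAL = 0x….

0: ✓ CMP  NZCV=0010
1: ✓ MOVGT  r3←0xf3
2: ✓ MOVNE  r0←0x65
3: ✓ SUBHI  r1←0x25
4: ✓ CMP  NZCV=1010
5: · MOVCC
6: ✓ MOVHI  r2←0x9c

VAL = 0x9c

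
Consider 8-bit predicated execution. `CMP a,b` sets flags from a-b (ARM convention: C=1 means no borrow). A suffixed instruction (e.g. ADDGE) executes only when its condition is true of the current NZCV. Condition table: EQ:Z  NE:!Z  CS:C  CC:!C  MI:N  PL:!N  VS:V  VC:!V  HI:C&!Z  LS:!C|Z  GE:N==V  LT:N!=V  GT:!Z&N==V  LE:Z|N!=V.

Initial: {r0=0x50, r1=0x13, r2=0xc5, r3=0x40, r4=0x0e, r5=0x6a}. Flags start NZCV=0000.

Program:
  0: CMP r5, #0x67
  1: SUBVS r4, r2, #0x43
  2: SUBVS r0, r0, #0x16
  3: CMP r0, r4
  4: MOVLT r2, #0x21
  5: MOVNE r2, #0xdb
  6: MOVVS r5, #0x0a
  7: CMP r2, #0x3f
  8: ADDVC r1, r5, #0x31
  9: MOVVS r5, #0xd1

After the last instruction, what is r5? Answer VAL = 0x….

[0] flags=0010 → (cmp)
[1] flags=0010 VS?F → skip
[2] flags=0010 VS?F → skip
[3] flags=0010 → (cmp)
[4] flags=0010 LT?F → skip
[5] flags=0010 NE?T → r2=0xdb
[6] flags=0010 VS?F → skip
[7] flags=1010 → (cmp)
[8] flags=1010 VC?T → r1=0x9b
[9] flags=1010 VS?F → skip

VAL = 0x6a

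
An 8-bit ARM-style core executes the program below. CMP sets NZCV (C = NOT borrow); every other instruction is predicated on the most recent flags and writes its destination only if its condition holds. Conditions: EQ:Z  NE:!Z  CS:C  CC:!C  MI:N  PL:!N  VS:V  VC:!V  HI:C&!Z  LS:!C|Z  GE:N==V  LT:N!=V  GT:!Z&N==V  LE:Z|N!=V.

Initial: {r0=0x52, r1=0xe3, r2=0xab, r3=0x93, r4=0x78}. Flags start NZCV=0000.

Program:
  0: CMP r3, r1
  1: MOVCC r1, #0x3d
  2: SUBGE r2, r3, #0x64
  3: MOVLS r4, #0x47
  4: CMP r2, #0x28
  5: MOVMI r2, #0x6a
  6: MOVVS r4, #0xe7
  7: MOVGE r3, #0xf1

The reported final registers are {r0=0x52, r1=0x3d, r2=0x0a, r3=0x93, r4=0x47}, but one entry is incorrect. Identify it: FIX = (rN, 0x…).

0: ✓ CMP  NZCV=1000
1: ✓ MOVCC  r1←0x3d
2: · SUBGE
3: ✓ MOVLS  r4←0x47
4: ✓ CMP  NZCV=1010
5: ✓ MOVMI  r2←0x6a
6: · MOVVS
7: · MOVGE

FIX = (r2, 0x6a)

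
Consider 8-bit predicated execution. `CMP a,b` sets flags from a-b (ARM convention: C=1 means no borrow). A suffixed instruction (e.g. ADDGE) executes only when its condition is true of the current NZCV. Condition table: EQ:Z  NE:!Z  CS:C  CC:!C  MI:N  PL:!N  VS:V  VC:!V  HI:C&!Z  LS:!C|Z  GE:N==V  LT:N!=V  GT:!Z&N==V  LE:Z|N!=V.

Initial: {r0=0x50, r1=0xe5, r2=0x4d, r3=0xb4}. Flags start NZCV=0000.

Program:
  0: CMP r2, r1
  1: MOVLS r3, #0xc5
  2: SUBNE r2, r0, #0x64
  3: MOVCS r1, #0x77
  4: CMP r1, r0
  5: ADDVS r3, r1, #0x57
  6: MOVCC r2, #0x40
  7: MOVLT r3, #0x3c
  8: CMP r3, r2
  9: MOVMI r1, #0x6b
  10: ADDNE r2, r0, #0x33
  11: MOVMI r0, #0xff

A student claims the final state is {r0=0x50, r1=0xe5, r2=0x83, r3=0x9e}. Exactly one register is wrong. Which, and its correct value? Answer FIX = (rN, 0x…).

0: ✓ CMP  NZCV=0000
1: ✓ MOVLS  r3←0xc5
2: ✓ SUBNE  r2←0xec
3: · MOVCS
4: ✓ CMP  NZCV=1010
5: · ADDVS
6: · MOVCC
7: ✓ MOVLT  r3←0x3c
8: ✓ CMP  NZCV=0000
9: · MOVMI
10: ✓ ADDNE  r2←0x83
11: · MOVMI

FIX = (r3, 0x3c)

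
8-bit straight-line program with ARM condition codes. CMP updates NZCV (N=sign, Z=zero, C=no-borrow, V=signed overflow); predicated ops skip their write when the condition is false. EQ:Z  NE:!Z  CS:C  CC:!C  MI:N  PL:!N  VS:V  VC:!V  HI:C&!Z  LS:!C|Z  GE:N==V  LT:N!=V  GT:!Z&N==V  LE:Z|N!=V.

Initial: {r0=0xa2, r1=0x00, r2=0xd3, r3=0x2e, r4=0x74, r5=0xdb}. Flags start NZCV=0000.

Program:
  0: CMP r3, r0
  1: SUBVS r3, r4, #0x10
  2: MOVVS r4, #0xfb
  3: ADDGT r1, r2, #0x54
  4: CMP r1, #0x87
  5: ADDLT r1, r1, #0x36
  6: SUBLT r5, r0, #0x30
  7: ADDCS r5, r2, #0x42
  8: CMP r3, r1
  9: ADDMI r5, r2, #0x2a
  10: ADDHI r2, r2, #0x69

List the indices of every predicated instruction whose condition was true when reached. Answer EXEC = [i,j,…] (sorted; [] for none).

EXEC = [1,2,3,10]

[0] flags=1001 → (cmp)
[1] flags=1001 VS?T → r3=0x64
[2] flags=1001 VS?T → r4=0xfb
[3] flags=1001 GT?T → r1=0x27
[4] flags=1001 → (cmp)
[5] flags=1001 LT?F → skip
[6] flags=1001 LT?F → skip
[7] flags=1001 CS?F → skip
[8] flags=0010 → (cmp)
[9] flags=0010 MI?F → skip
[10] flags=0010 HI?T → r2=0x3c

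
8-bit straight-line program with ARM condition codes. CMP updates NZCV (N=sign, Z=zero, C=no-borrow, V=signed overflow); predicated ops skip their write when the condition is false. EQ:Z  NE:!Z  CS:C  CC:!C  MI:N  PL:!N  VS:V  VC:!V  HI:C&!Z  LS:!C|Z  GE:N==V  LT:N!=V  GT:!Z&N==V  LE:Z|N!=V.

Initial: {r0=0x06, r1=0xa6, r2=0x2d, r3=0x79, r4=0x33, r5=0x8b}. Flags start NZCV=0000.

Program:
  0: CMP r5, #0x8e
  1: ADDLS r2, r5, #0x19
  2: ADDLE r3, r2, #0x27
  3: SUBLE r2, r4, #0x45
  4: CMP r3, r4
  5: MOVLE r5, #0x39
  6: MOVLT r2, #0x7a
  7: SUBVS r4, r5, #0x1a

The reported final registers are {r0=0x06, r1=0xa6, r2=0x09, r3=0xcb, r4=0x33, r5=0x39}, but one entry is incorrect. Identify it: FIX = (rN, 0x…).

[0] flags=1000 → (cmp)
[1] flags=1000 LS?T → r2=0xa4
[2] flags=1000 LE?T → r3=0xcb
[3] flags=1000 LE?T → r2=0xee
[4] flags=1010 → (cmp)
[5] flags=1010 LE?T → r5=0x39
[6] flags=1010 LT?T → r2=0x7a
[7] flags=1010 VS?F → skip

FIX = (r2, 0x7a)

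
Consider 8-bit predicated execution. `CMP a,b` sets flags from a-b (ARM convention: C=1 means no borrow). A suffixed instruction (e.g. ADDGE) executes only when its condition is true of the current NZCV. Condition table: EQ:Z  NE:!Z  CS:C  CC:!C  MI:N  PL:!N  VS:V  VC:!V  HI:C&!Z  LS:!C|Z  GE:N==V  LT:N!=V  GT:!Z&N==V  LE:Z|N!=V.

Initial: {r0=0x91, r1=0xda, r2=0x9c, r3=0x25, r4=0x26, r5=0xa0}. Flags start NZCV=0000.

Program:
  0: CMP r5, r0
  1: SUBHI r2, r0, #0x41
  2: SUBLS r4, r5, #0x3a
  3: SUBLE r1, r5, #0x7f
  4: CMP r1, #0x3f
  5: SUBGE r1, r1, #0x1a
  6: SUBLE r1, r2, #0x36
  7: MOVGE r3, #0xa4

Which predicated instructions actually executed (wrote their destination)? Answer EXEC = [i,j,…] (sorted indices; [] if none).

[0] flags=0010 → (cmp)
[1] flags=0010 HI?T → r2=0x50
[2] flags=0010 LS?F → skip
[3] flags=0010 LE?F → skip
[4] flags=1010 → (cmp)
[5] flags=1010 GE?F → skip
[6] flags=1010 LE?T → r1=0x1a
[7] flags=1010 GE?F → skip

EXEC = [1,6]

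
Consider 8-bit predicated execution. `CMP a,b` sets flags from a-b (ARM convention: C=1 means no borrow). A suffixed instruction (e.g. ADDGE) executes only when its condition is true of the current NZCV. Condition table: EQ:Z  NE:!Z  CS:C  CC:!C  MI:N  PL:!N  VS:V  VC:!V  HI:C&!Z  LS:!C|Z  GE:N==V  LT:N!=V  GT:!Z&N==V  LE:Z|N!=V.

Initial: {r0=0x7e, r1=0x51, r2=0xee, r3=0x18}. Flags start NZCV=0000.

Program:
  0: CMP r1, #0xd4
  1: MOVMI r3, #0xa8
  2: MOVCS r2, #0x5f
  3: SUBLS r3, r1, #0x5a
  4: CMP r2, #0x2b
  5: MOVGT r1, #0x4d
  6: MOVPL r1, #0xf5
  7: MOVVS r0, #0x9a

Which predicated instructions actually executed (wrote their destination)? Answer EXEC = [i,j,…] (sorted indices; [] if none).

[0] flags=0000 → (cmp)
[1] flags=0000 MI?F → skip
[2] flags=0000 CS?F → skip
[3] flags=0000 LS?T → r3=0xf7
[4] flags=1010 → (cmp)
[5] flags=1010 GT?F → skip
[6] flags=1010 PL?F → skip
[7] flags=1010 VS?F → skip

EXEC = [3]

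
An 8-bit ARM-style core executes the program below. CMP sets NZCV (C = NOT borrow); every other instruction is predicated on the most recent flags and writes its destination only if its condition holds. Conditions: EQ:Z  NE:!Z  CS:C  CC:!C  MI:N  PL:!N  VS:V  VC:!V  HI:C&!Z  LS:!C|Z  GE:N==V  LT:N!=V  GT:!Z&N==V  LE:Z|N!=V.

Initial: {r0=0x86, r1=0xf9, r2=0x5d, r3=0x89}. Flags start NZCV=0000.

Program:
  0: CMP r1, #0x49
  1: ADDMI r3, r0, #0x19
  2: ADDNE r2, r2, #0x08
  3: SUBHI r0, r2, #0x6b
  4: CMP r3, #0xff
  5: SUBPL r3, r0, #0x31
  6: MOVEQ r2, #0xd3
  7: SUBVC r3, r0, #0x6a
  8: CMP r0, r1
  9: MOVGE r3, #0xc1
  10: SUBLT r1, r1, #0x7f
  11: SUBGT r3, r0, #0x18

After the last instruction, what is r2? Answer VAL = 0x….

[0] flags=1010 → (cmp)
[1] flags=1010 MI?T → r3=0x9f
[2] flags=1010 NE?T → r2=0x65
[3] flags=1010 HI?T → r0=0xfa
[4] flags=1000 → (cmp)
[5] flags=1000 PL?F → skip
[6] flags=1000 EQ?F → skip
[7] flags=1000 VC?T → r3=0x90
[8] flags=0010 → (cmp)
[9] flags=0010 GE?T → r3=0xc1
[10] flags=0010 LT?F → skip
[11] flags=0010 GT?T → r3=0xe2

VAL = 0x65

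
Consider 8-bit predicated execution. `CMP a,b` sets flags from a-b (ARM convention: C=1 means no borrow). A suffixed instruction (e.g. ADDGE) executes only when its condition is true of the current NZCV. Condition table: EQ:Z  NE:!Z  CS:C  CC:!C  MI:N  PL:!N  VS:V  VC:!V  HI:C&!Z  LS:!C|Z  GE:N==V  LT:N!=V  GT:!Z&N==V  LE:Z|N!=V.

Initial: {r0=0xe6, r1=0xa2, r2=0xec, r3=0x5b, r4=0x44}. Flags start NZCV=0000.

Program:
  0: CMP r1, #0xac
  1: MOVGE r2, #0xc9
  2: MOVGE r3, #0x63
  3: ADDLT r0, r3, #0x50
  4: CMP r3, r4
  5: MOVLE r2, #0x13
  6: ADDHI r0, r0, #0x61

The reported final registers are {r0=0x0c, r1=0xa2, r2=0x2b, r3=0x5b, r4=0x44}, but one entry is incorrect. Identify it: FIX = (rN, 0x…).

FIX = (r2, 0xec)

[0] flags=1000 → (cmp)
[1] flags=1000 GE?F → skip
[2] flags=1000 GE?F → skip
[3] flags=1000 LT?T → r0=0xab
[4] flags=0010 → (cmp)
[5] flags=0010 LE?F → skip
[6] flags=0010 HI?T → r0=0x0c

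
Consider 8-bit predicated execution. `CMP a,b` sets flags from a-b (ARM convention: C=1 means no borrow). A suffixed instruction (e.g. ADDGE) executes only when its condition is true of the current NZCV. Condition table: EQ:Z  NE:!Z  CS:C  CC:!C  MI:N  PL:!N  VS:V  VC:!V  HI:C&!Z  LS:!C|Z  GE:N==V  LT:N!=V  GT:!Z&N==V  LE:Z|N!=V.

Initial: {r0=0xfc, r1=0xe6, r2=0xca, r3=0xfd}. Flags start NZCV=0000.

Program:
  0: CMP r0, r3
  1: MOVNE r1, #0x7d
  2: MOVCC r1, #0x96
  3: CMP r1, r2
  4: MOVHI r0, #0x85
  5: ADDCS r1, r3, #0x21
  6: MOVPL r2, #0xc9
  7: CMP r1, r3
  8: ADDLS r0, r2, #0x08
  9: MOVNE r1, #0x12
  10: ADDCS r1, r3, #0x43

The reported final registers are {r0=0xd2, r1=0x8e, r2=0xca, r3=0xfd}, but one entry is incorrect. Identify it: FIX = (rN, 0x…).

0: ✓ CMP  NZCV=1000
1: ✓ MOVNE  r1←0x7d
2: ✓ MOVCC  r1←0x96
3: ✓ CMP  NZCV=1000
4: · MOVHI
5: · ADDCS
6: · MOVPL
7: ✓ CMP  NZCV=1000
8: ✓ ADDLS  r0←0xd2
9: ✓ MOVNE  r1←0x12
10: · ADDCS

FIX = (r1, 0x12)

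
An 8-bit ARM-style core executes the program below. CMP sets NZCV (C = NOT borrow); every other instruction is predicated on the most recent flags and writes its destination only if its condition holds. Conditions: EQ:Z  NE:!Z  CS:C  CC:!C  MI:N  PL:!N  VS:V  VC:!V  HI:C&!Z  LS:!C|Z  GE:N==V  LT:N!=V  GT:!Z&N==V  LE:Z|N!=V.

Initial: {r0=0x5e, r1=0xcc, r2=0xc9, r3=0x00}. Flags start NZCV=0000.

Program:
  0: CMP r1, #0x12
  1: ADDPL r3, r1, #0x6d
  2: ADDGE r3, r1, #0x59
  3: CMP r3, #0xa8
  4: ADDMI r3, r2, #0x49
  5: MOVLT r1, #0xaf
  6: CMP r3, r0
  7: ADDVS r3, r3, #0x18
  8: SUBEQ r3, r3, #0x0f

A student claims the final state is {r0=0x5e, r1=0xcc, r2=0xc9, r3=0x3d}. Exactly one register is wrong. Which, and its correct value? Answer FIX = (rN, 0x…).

FIX = (r3, 0x00)

0: ✓ CMP  NZCV=1010
1: · ADDPL
2: · ADDGE
3: ✓ CMP  NZCV=0000
4: · ADDMI
5: · MOVLT
6: ✓ CMP  NZCV=1000
7: · ADDVS
8: · SUBEQ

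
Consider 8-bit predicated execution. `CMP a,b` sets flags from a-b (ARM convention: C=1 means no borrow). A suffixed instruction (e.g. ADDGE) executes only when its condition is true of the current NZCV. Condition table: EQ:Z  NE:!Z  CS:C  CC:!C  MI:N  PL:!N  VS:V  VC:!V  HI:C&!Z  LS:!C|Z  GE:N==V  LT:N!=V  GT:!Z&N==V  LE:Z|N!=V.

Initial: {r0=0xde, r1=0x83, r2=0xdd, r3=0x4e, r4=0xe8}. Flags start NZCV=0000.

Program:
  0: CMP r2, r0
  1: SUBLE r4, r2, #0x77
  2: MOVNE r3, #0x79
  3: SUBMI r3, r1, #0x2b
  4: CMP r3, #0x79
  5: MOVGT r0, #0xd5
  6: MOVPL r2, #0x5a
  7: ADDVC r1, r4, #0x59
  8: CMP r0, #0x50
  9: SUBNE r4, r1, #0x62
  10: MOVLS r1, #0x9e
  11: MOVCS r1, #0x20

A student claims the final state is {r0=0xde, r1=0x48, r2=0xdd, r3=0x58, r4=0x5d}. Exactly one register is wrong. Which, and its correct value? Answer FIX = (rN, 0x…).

0: ✓ CMP  NZCV=1000
1: ✓ SUBLE  r4←0x66
2: ✓ MOVNE  r3←0x79
3: ✓ SUBMI  r3←0x58
4: ✓ CMP  NZCV=1000
5: · MOVGT
6: · MOVPL
7: ✓ ADDVC  r1←0xbf
8: ✓ CMP  NZCV=1010
9: ✓ SUBNE  r4←0x5d
10: · MOVLS
11: ✓ MOVCS  r1←0x20

FIX = (r1, 0x20)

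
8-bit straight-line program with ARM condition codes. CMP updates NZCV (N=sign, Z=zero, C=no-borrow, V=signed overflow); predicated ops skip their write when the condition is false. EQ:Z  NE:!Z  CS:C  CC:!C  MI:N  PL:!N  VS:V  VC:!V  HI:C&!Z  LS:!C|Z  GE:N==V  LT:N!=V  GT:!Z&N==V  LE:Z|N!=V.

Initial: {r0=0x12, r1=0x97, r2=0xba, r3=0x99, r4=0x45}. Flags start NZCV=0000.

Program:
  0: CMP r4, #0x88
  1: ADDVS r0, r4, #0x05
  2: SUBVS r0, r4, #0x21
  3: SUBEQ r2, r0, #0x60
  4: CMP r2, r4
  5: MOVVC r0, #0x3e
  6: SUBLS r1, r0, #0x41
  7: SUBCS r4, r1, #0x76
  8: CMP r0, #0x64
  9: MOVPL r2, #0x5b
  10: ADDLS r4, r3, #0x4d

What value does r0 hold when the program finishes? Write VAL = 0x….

[0] flags=1001 → (cmp)
[1] flags=1001 VS?T → r0=0x4a
[2] flags=1001 VS?T → r0=0x24
[3] flags=1001 EQ?F → skip
[4] flags=0011 → (cmp)
[5] flags=0011 VC?F → skip
[6] flags=0011 LS?F → skip
[7] flags=0011 CS?T → r4=0x21
[8] flags=1000 → (cmp)
[9] flags=1000 PL?F → skip
[10] flags=1000 LS?T → r4=0xe6

VAL = 0x24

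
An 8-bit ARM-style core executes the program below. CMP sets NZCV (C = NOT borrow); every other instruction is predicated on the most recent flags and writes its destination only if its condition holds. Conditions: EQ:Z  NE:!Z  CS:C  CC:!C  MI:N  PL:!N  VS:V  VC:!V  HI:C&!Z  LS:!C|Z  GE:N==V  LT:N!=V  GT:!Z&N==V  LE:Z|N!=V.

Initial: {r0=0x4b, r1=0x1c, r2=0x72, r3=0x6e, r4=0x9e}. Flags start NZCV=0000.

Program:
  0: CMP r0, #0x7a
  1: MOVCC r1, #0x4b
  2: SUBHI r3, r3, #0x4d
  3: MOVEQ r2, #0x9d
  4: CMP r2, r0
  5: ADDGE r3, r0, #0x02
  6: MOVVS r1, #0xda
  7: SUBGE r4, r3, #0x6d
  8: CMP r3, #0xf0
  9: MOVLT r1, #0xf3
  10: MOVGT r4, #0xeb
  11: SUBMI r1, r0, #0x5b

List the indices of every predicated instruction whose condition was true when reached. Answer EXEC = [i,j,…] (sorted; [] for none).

EXEC = [1,5,7,10]

[0] flags=1000 → (cmp)
[1] flags=1000 CC?T → r1=0x4b
[2] flags=1000 HI?F → skip
[3] flags=1000 EQ?F → skip
[4] flags=0010 → (cmp)
[5] flags=0010 GE?T → r3=0x4d
[6] flags=0010 VS?F → skip
[7] flags=0010 GE?T → r4=0xe0
[8] flags=0000 → (cmp)
[9] flags=0000 LT?F → skip
[10] flags=0000 GT?T → r4=0xeb
[11] flags=0000 MI?F → skip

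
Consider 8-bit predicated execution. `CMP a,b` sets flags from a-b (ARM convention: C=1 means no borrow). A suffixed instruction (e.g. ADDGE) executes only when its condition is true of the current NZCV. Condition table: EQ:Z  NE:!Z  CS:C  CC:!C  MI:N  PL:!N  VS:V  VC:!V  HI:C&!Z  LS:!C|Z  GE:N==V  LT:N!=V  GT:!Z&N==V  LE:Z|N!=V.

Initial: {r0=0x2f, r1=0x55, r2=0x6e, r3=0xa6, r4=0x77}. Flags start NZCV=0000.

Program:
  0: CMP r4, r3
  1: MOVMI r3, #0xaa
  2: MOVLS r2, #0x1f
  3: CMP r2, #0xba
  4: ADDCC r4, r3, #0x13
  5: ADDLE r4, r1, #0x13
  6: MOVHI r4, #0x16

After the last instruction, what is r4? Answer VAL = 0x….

VAL = 0xbd

[0] flags=1001 → (cmp)
[1] flags=1001 MI?T → r3=0xaa
[2] flags=1001 LS?T → r2=0x1f
[3] flags=0000 → (cmp)
[4] flags=0000 CC?T → r4=0xbd
[5] flags=0000 LE?F → skip
[6] flags=0000 HI?F → skip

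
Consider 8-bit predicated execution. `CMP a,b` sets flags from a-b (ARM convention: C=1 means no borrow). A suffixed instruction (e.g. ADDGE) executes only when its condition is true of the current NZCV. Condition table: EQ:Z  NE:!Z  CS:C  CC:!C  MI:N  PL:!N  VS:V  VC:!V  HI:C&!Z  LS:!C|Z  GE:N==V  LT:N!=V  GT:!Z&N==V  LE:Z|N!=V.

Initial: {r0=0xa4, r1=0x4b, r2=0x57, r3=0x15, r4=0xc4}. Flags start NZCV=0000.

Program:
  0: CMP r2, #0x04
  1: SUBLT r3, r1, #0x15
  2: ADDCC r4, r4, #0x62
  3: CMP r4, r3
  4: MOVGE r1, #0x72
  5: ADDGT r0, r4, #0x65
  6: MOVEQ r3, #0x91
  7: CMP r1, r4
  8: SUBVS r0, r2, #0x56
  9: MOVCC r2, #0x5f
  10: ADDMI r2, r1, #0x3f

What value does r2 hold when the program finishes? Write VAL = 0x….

VAL = 0x8a

0: ✓ CMP  NZCV=0010
1: · SUBLT
2: · ADDCC
3: ✓ CMP  NZCV=1010
4: · MOVGE
5: · ADDGT
6: · MOVEQ
7: ✓ CMP  NZCV=1001
8: ✓ SUBVS  r0←0x01
9: ✓ MOVCC  r2←0x5f
10: ✓ ADDMI  r2←0x8a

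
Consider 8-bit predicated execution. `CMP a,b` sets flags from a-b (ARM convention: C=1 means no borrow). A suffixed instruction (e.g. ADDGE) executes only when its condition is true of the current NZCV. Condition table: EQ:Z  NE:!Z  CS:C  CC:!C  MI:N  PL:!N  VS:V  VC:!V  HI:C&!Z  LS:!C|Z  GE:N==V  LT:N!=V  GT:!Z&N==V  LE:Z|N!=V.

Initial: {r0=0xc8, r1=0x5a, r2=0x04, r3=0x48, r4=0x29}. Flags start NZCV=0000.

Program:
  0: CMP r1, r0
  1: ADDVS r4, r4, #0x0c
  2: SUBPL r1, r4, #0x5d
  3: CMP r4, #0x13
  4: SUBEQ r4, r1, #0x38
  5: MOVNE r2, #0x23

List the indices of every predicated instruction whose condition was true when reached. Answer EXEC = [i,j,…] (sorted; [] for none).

EXEC = [1,5]

[0] flags=1001 → (cmp)
[1] flags=1001 VS?T → r4=0x35
[2] flags=1001 PL?F → skip
[3] flags=0010 → (cmp)
[4] flags=0010 EQ?F → skip
[5] flags=0010 NE?T → r2=0x23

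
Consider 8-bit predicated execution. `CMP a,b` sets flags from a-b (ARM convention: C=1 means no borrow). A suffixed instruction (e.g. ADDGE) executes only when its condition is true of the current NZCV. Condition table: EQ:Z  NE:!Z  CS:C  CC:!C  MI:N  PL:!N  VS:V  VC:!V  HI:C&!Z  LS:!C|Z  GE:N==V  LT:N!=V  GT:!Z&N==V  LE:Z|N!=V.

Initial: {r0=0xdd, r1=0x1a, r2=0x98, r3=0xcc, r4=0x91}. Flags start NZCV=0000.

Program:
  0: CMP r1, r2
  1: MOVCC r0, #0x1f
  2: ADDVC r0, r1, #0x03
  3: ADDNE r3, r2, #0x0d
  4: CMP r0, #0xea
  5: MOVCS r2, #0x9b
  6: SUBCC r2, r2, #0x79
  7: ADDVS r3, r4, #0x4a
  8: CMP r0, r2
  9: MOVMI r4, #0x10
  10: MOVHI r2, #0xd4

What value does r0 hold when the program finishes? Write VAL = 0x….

[0] flags=1001 → (cmp)
[1] flags=1001 CC?T → r0=0x1f
[2] flags=1001 VC?F → skip
[3] flags=1001 NE?T → r3=0xa5
[4] flags=0000 → (cmp)
[5] flags=0000 CS?F → skip
[6] flags=0000 CC?T → r2=0x1f
[7] flags=0000 VS?F → skip
[8] flags=0110 → (cmp)
[9] flags=0110 MI?F → skip
[10] flags=0110 HI?F → skip

VAL = 0x1f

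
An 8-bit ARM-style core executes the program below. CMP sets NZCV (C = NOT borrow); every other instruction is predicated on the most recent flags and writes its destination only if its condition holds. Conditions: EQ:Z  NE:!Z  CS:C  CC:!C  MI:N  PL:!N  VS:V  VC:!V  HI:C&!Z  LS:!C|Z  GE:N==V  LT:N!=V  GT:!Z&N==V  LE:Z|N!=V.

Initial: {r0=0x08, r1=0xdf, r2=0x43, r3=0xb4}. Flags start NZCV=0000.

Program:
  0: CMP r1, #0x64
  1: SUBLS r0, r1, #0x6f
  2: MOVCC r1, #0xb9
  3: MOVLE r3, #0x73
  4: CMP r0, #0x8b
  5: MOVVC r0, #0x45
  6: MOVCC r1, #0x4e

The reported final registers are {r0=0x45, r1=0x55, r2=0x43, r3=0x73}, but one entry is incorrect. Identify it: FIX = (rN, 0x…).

[0] flags=0011 → (cmp)
[1] flags=0011 LS?F → skip
[2] flags=0011 CC?F → skip
[3] flags=0011 LE?T → r3=0x73
[4] flags=0000 → (cmp)
[5] flags=0000 VC?T → r0=0x45
[6] flags=0000 CC?T → r1=0x4e

FIX = (r1, 0x4e)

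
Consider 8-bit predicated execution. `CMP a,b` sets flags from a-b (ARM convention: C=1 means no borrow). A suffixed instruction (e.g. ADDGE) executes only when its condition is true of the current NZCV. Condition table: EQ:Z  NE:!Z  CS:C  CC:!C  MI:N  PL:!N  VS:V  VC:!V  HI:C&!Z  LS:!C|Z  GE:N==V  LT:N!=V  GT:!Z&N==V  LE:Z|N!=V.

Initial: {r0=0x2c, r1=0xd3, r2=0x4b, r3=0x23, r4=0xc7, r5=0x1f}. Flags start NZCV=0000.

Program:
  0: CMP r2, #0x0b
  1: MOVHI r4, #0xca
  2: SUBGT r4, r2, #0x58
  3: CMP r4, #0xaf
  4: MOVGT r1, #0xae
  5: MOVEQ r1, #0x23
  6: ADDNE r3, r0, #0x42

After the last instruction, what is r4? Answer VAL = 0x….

0: ✓ CMP  NZCV=0010
1: ✓ MOVHI  r4←0xca
2: ✓ SUBGT  r4←0xf3
3: ✓ CMP  NZCV=0010
4: ✓ MOVGT  r1←0xae
5: · MOVEQ
6: ✓ ADDNE  r3←0x6e

VAL = 0xf3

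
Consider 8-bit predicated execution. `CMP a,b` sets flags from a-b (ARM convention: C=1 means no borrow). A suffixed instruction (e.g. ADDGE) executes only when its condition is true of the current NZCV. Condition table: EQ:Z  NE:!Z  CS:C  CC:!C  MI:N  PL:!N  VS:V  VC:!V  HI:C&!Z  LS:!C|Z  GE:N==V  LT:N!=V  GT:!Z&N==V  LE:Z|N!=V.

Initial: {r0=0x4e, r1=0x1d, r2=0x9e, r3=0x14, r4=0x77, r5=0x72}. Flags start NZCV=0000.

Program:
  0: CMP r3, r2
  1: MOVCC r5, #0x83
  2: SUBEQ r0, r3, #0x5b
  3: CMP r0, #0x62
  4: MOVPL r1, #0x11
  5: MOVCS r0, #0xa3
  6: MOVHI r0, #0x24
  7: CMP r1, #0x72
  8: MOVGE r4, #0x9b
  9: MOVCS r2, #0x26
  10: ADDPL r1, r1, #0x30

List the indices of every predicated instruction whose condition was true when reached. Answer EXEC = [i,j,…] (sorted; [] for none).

[0] flags=0000 → (cmp)
[1] flags=0000 CC?T → r5=0x83
[2] flags=0000 EQ?F → skip
[3] flags=1000 → (cmp)
[4] flags=1000 PL?F → skip
[5] flags=1000 CS?F → skip
[6] flags=1000 HI?F → skip
[7] flags=1000 → (cmp)
[8] flags=1000 GE?F → skip
[9] flags=1000 CS?F → skip
[10] flags=1000 PL?F → skip

EXEC = [1]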